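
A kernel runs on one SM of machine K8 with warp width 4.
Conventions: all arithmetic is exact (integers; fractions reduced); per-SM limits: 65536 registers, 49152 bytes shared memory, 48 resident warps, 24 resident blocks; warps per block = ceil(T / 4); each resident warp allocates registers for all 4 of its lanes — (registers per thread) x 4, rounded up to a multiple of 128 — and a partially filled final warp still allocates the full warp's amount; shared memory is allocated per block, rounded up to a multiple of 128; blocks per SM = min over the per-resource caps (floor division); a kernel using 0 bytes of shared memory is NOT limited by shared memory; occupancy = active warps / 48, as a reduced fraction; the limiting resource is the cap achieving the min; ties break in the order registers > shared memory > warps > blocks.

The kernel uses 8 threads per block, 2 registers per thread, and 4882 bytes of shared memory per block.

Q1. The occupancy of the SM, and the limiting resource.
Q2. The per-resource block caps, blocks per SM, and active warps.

Answer: occupancy 3/8, limited by shared memory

registers: 256 blocks
shared memory: 9 blocks
warps: 24 blocks
blocks: 24 blocks

Answer: 9 blocks, 18 active warps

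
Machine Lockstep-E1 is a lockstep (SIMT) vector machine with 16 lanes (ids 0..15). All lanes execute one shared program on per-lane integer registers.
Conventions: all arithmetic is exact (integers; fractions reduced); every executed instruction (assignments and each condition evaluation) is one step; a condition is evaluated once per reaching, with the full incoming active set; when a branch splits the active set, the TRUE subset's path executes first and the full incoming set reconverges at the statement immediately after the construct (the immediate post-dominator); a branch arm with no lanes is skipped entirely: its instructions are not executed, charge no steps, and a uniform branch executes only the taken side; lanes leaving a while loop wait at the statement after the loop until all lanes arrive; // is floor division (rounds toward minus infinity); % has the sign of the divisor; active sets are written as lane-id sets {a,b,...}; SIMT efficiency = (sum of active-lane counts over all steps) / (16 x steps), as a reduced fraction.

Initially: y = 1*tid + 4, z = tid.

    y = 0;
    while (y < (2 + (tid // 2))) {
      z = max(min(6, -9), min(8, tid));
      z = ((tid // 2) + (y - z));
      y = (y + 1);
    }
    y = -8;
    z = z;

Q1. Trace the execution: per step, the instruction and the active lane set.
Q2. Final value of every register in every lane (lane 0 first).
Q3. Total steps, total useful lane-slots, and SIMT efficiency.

step 0: y <- 0                       {0,1,2,3,4,5,6,7,8,9,10,11,12,13,14,15}
step 1: eval (y < (2 + (tid // 2)))  {0,1,2,3,4,5,6,7,8,9,10,11,12,13,14,15}
step 2: z <- max(min(6, -9), min(8, tid)) {0,1,2,3,4,5,6,7,8,9,10,11,12,13,14,15}
step 3: z <- ((tid // 2) + (y - z))  {0,1,2,3,4,5,6,7,8,9,10,11,12,13,14,15}
step 4: y <- (y + 1)                 {0,1,2,3,4,5,6,7,8,9,10,11,12,13,14,15}
step 5: eval (y < (2 + (tid // 2)))  {0,1,2,3,4,5,6,7,8,9,10,11,12,13,14,15}
step 6: z <- max(min(6, -9), min(8, tid)) {0,1,2,3,4,5,6,7,8,9,10,11,12,13,14,15}
step 7: z <- ((tid // 2) + (y - z))  {0,1,2,3,4,5,6,7,8,9,10,11,12,13,14,15}
step 8: y <- (y + 1)                 {0,1,2,3,4,5,6,7,8,9,10,11,12,13,14,15}
step 9: eval (y < (2 + (tid // 2)))  {0,1,2,3,4,5,6,7,8,9,10,11,12,13,14,15}
step 10: z <- max(min(6, -9), min(8, tid)) {2,3,4,5,6,7,8,9,10,11,12,13,14,15}
step 11: z <- ((tid // 2) + (y - z))  {2,3,4,5,6,7,8,9,10,11,12,13,14,15}
step 12: y <- (y + 1)                 {2,3,4,5,6,7,8,9,10,11,12,13,14,15}
step 13: eval (y < (2 + (tid // 2)))  {2,3,4,5,6,7,8,9,10,11,12,13,14,15}
step 14: z <- max(min(6, -9), min(8, tid)) {4,5,6,7,8,9,10,11,12,13,14,15}
step 15: z <- ((tid // 2) + (y - z))  {4,5,6,7,8,9,10,11,12,13,14,15}
step 16: y <- (y + 1)                 {4,5,6,7,8,9,10,11,12,13,14,15}
step 17: eval (y < (2 + (tid // 2)))  {4,5,6,7,8,9,10,11,12,13,14,15}
step 18: z <- max(min(6, -9), min(8, tid)) {6,7,8,9,10,11,12,13,14,15}
step 19: z <- ((tid // 2) + (y - z))  {6,7,8,9,10,11,12,13,14,15}
step 20: y <- (y + 1)                 {6,7,8,9,10,11,12,13,14,15}
step 21: eval (y < (2 + (tid // 2)))  {6,7,8,9,10,11,12,13,14,15}
step 22: z <- max(min(6, -9), min(8, tid)) {8,9,10,11,12,13,14,15}
step 23: z <- ((tid // 2) + (y - z))  {8,9,10,11,12,13,14,15}
step 24: y <- (y + 1)                 {8,9,10,11,12,13,14,15}
step 25: eval (y < (2 + (tid // 2)))  {8,9,10,11,12,13,14,15}
step 26: z <- max(min(6, -9), min(8, tid)) {10,11,12,13,14,15}
step 27: z <- ((tid // 2) + (y - z))  {10,11,12,13,14,15}
step 28: y <- (y + 1)                 {10,11,12,13,14,15}
step 29: eval (y < (2 + (tid // 2)))  {10,11,12,13,14,15}
step 30: z <- max(min(6, -9), min(8, tid)) {12,13,14,15}
step 31: z <- ((tid // 2) + (y - z))  {12,13,14,15}
step 32: y <- (y + 1)                 {12,13,14,15}
step 33: eval (y < (2 + (tid // 2)))  {12,13,14,15}
step 34: z <- max(min(6, -9), min(8, tid)) {14,15}
step 35: z <- ((tid // 2) + (y - z))  {14,15}
step 36: y <- (y + 1)                 {14,15}
step 37: eval (y < (2 + (tid // 2)))  {14,15}
step 38: y <- -8                      {0,1,2,3,4,5,6,7,8,9,10,11,12,13,14,15}
step 39: z <- z                       {0,1,2,3,4,5,6,7,8,9,10,11,12,13,14,15}

Answer: 40 steps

y: -8,-8,-8,-8,-8,-8,-8,-8,-8,-8,-8,-8,-8,-8,-8,-8
z: 1,0,1,0,1,0,1,0,1,1,3,3,5,5,7,7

steps = 40; useful = 416; efficiency = 416/640 = 13/20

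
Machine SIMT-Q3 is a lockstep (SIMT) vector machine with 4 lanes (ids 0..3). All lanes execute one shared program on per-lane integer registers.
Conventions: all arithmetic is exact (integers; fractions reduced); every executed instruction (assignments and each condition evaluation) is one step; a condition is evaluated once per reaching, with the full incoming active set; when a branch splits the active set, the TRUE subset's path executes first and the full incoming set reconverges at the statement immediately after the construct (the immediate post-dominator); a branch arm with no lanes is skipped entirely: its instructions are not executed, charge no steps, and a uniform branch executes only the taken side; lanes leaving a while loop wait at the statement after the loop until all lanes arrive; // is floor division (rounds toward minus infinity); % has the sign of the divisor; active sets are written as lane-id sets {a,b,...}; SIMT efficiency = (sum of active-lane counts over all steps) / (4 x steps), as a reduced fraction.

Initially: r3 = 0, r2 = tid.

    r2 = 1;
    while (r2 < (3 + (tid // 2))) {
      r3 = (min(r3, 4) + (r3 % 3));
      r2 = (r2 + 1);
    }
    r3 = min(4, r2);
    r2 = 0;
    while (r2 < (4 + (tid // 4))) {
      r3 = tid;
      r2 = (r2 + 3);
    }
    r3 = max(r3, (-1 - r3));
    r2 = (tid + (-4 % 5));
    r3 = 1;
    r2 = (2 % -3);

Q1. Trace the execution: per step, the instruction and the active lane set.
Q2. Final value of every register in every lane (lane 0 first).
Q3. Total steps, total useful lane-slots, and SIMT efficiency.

step 0: r2 <- 1                      {0,1,2,3}
step 1: eval (r2 < (3 + (tid // 2))) {0,1,2,3}
step 2: r3 <- (min(r3, 4) + (r3 % 3)) {0,1,2,3}
step 3: r2 <- (r2 + 1)               {0,1,2,3}
step 4: eval (r2 < (3 + (tid // 2))) {0,1,2,3}
step 5: r3 <- (min(r3, 4) + (r3 % 3)) {0,1,2,3}
step 6: r2 <- (r2 + 1)               {0,1,2,3}
step 7: eval (r2 < (3 + (tid // 2))) {0,1,2,3}
step 8: r3 <- (min(r3, 4) + (r3 % 3)) {2,3}
step 9: r2 <- (r2 + 1)               {2,3}
step 10: eval (r2 < (3 + (tid // 2))) {2,3}
step 11: r3 <- min(4, r2)             {0,1,2,3}
step 12: r2 <- 0                      {0,1,2,3}
step 13: eval (r2 < (4 + (tid // 4))) {0,1,2,3}
step 14: r3 <- tid                    {0,1,2,3}
step 15: r2 <- (r2 + 3)               {0,1,2,3}
step 16: eval (r2 < (4 + (tid // 4))) {0,1,2,3}
step 17: r3 <- tid                    {0,1,2,3}
step 18: r2 <- (r2 + 3)               {0,1,2,3}
step 19: eval (r2 < (4 + (tid // 4))) {0,1,2,3}
step 20: r3 <- max(r3, (-1 - r3))     {0,1,2,3}
step 21: r2 <- (tid + (-4 % 5))       {0,1,2,3}
step 22: r3 <- 1                      {0,1,2,3}
step 23: r2 <- (2 % -3)               {0,1,2,3}

Answer: 24 steps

r3: 1,1,1,1
r2: -1,-1,-1,-1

steps = 24; useful = 90; efficiency = 90/96 = 15/16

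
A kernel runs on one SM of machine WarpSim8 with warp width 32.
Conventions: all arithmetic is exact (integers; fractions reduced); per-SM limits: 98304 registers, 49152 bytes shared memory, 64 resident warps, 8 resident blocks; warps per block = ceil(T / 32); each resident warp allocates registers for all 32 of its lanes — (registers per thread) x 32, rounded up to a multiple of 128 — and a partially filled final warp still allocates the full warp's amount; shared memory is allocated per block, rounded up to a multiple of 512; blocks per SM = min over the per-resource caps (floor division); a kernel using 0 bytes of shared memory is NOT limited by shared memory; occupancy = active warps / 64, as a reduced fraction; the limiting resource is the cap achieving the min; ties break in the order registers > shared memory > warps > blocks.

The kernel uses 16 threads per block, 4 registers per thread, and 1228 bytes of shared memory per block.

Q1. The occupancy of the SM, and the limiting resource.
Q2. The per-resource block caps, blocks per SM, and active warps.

Answer: occupancy 1/8, limited by blocks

registers: 768 blocks
shared memory: 32 blocks
warps: 64 blocks
blocks: 8 blocks

Answer: 8 blocks, 8 active warps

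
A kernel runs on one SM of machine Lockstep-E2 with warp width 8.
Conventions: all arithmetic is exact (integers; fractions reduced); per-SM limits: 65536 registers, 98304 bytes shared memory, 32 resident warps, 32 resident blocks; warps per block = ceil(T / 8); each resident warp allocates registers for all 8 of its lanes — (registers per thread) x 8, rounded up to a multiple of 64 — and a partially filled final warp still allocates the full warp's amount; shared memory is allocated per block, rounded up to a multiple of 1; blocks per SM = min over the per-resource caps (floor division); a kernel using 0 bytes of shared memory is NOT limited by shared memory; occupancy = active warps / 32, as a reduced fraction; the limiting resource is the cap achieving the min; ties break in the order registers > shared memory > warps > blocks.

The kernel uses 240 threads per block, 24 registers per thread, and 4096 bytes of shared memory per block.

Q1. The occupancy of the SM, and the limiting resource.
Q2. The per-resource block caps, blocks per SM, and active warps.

Answer: occupancy 15/16, limited by warps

registers: 11 blocks
shared memory: 24 blocks
warps: 1 block
blocks: 32 blocks

Answer: 1 block, 30 active warps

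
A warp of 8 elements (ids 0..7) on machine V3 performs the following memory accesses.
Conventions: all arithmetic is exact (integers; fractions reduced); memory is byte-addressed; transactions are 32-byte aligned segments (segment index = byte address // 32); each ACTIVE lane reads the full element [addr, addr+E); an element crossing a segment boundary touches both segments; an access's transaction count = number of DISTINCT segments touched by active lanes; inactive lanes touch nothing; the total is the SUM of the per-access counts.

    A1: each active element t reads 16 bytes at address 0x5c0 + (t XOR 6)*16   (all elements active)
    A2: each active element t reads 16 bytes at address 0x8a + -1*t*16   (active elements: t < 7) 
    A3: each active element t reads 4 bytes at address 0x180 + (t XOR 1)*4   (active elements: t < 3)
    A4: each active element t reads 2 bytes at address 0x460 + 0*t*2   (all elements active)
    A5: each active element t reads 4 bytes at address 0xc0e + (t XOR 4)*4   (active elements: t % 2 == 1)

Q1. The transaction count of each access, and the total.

A1: 4 transactions
A2: 4 transactions
A3: 1 transaction
A4: 1 transaction
A5: 2 transactions

Answer: 4,4,1,1,2; total 12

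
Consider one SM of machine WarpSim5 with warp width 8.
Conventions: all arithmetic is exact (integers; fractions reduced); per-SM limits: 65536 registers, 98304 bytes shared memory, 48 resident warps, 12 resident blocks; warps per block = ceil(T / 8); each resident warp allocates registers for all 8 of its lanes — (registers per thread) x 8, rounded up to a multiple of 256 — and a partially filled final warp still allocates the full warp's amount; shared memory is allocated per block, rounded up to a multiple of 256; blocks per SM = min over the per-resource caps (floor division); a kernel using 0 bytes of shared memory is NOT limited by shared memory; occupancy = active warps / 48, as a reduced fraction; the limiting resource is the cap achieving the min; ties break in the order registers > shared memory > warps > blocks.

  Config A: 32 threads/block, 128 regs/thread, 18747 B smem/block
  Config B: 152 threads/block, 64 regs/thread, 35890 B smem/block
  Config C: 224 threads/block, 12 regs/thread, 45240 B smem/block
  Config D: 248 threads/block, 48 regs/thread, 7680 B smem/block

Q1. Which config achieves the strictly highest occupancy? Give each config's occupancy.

occupancies: A 5/12, B 19/24, C 7/12, D 31/48

Answer: B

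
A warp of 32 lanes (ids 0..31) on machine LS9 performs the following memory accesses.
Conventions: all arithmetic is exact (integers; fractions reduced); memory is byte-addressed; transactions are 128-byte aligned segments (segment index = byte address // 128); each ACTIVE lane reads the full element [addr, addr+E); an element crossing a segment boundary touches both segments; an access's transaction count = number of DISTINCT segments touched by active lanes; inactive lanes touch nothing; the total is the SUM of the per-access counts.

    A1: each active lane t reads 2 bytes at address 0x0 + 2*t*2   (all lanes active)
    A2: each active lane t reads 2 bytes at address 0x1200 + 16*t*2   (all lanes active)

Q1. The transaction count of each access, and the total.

A1: 1 transaction
A2: 8 transactions

Answer: 1,8; total 9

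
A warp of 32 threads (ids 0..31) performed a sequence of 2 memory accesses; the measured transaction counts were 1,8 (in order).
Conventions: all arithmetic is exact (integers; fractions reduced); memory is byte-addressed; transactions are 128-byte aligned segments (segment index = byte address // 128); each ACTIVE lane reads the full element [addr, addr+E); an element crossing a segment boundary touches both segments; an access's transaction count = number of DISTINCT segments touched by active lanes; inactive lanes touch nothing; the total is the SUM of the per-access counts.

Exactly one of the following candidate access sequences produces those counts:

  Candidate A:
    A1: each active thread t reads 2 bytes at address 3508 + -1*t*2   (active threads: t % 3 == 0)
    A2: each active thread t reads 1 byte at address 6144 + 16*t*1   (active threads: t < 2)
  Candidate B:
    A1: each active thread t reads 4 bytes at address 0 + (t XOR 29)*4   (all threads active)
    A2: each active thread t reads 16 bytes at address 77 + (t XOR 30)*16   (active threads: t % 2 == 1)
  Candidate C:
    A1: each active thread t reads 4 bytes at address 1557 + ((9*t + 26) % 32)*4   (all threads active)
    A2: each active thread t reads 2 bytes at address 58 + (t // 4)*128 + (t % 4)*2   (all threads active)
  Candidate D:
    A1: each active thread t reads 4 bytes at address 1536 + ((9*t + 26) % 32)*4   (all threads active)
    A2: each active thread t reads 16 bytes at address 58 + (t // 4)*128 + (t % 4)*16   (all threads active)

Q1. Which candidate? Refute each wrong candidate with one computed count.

A: A1 gives 2 transactions, not 1
B: A2 gives 5 transactions, not 8
C: A1 gives 2 transactions, not 1
D: all counts match (1,8)

Answer: D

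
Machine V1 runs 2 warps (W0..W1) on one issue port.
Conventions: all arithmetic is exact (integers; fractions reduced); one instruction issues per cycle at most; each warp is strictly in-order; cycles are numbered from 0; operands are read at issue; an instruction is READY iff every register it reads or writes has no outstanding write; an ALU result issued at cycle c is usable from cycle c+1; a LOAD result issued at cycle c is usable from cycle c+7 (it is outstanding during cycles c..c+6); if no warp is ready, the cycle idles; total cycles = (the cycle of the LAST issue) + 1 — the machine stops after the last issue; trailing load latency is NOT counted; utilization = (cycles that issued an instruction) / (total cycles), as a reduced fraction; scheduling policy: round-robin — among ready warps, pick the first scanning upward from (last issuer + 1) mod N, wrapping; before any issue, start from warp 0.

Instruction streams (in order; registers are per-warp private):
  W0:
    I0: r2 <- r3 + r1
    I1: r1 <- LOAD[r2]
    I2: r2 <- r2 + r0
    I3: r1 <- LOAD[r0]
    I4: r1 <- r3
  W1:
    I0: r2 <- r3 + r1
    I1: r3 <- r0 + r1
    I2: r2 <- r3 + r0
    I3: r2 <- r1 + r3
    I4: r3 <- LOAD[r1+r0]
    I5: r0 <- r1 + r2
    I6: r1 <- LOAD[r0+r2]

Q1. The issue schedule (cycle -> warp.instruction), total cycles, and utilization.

cycle 0: W0.I0
cycle 1: W1.I0
cycle 2: W0.I1
cycle 3: W1.I1
cycle 4: W0.I2
cycle 5: W1.I2
cycle 6: W1.I3
cycle 7: W1.I4
cycle 8: W1.I5
cycle 9: W0.I3
cycle 10: W1.I6
cycle 11: idle
cycle 12: idle
cycle 13: idle
cycle 14: idle
cycle 15: idle
cycle 16: W0.I4

Answer: 17 cycles, utilization 12/17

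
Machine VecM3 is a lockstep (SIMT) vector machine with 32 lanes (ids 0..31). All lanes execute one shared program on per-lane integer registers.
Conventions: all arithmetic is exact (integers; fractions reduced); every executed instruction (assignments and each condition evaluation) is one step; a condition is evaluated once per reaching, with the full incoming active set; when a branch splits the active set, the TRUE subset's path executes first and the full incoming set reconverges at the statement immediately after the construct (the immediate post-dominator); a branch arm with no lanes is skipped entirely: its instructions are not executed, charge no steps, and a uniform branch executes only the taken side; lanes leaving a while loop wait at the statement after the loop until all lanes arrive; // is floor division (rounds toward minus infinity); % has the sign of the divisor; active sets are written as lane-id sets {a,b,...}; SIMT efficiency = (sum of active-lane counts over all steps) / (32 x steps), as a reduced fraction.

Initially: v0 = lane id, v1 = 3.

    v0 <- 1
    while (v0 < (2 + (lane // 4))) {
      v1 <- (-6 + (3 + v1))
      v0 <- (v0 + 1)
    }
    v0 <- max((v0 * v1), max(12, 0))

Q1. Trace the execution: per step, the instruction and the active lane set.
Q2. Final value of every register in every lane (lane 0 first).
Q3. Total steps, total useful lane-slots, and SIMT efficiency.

step 0: v0 <- 1                      {0,1,2,3,4,5,6,7,8,9,10,11,12,13,14,15,16,17,18,19,20,21,22,23,24,25,26,27,28,29,30,31}
step 1: eval (v0 < (2 + (lane // 4))) {0,1,2,3,4,5,6,7,8,9,10,11,12,13,14,15,16,17,18,19,20,21,22,23,24,25,26,27,28,29,30,31}
step 2: v1 <- (-6 + (3 + v1))        {0,1,2,3,4,5,6,7,8,9,10,11,12,13,14,15,16,17,18,19,20,21,22,23,24,25,26,27,28,29,30,31}
step 3: v0 <- (v0 + 1)               {0,1,2,3,4,5,6,7,8,9,10,11,12,13,14,15,16,17,18,19,20,21,22,23,24,25,26,27,28,29,30,31}
step 4: eval (v0 < (2 + (lane // 4))) {0,1,2,3,4,5,6,7,8,9,10,11,12,13,14,15,16,17,18,19,20,21,22,23,24,25,26,27,28,29,30,31}
step 5: v1 <- (-6 + (3 + v1))        {4,5,6,7,8,9,10,11,12,13,14,15,16,17,18,19,20,21,22,23,24,25,26,27,28,29,30,31}
step 6: v0 <- (v0 + 1)               {4,5,6,7,8,9,10,11,12,13,14,15,16,17,18,19,20,21,22,23,24,25,26,27,28,29,30,31}
step 7: eval (v0 < (2 + (lane // 4))) {4,5,6,7,8,9,10,11,12,13,14,15,16,17,18,19,20,21,22,23,24,25,26,27,28,29,30,31}
step 8: v1 <- (-6 + (3 + v1))        {8,9,10,11,12,13,14,15,16,17,18,19,20,21,22,23,24,25,26,27,28,29,30,31}
step 9: v0 <- (v0 + 1)               {8,9,10,11,12,13,14,15,16,17,18,19,20,21,22,23,24,25,26,27,28,29,30,31}
step 10: eval (v0 < (2 + (lane // 4))) {8,9,10,11,12,13,14,15,16,17,18,19,20,21,22,23,24,25,26,27,28,29,30,31}
step 11: v1 <- (-6 + (3 + v1))        {12,13,14,15,16,17,18,19,20,21,22,23,24,25,26,27,28,29,30,31}
step 12: v0 <- (v0 + 1)               {12,13,14,15,16,17,18,19,20,21,22,23,24,25,26,27,28,29,30,31}
step 13: eval (v0 < (2 + (lane // 4))) {12,13,14,15,16,17,18,19,20,21,22,23,24,25,26,27,28,29,30,31}
step 14: v1 <- (-6 + (3 + v1))        {16,17,18,19,20,21,22,23,24,25,26,27,28,29,30,31}
step 15: v0 <- (v0 + 1)               {16,17,18,19,20,21,22,23,24,25,26,27,28,29,30,31}
step 16: eval (v0 < (2 + (lane // 4))) {16,17,18,19,20,21,22,23,24,25,26,27,28,29,30,31}
step 17: v1 <- (-6 + (3 + v1))        {20,21,22,23,24,25,26,27,28,29,30,31}
step 18: v0 <- (v0 + 1)               {20,21,22,23,24,25,26,27,28,29,30,31}
step 19: eval (v0 < (2 + (lane // 4))) {20,21,22,23,24,25,26,27,28,29,30,31}
step 20: v1 <- (-6 + (3 + v1))        {24,25,26,27,28,29,30,31}
step 21: v0 <- (v0 + 1)               {24,25,26,27,28,29,30,31}
step 22: eval (v0 < (2 + (lane // 4))) {24,25,26,27,28,29,30,31}
step 23: v1 <- (-6 + (3 + v1))        {28,29,30,31}
step 24: v0 <- (v0 + 1)               {28,29,30,31}
step 25: eval (v0 < (2 + (lane // 4))) {28,29,30,31}
step 26: v0 <- max((v0 * v1), max(12, 0)) {0,1,2,3,4,5,6,7,8,9,10,11,12,13,14,15,16,17,18,19,20,21,22,23,24,25,26,27,28,29,30,31}

Answer: 27 steps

v0: 12,12,12,12,12,12,12,12,12,12,12,12,12,12,12,12,12,12,12,12,12,12,12,12,12,12,12,12,12,12,12,12
v1: 0,0,0,0,-3,-3,-3,-3,-6,-6,-6,-6,-9,-9,-9,-9,-12,-12,-12,-12,-15,-15,-15,-15,-18,-18,-18,-18,-21,-21,-21,-21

steps = 27; useful = 528; efficiency = 528/864 = 11/18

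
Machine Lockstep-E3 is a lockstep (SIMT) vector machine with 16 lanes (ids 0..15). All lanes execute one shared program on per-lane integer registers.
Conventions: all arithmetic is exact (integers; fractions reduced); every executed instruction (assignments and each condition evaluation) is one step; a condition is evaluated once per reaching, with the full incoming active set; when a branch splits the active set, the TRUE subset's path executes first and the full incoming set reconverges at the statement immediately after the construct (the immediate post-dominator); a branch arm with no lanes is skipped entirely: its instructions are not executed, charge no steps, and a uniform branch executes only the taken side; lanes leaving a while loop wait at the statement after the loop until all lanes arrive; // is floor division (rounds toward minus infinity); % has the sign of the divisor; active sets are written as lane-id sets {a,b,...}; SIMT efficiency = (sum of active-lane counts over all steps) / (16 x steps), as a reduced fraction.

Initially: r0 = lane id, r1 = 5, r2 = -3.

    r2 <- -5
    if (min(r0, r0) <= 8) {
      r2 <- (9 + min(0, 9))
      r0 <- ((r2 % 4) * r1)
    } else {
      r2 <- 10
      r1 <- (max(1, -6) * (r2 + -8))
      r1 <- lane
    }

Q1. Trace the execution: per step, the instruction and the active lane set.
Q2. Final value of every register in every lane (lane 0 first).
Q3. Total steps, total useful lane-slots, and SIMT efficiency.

step 0: r2 <- -5                     {0,1,2,3,4,5,6,7,8,9,10,11,12,13,14,15}
step 1: eval (min(r0, r0) <= 8)      {0,1,2,3,4,5,6,7,8,9,10,11,12,13,14,15}
step 2: r2 <- (9 + min(0, 9))        {0,1,2,3,4,5,6,7,8}
step 3: r0 <- ((r2 % 4) * r1)        {0,1,2,3,4,5,6,7,8}
step 4: r2 <- 10                     {9,10,11,12,13,14,15}
step 5: r1 <- (max(1, -6) * (r2 + -8)) {9,10,11,12,13,14,15}
step 6: r1 <- lane                   {9,10,11,12,13,14,15}

Answer: 7 steps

r0: 5,5,5,5,5,5,5,5,5,9,10,11,12,13,14,15
r1: 5,5,5,5,5,5,5,5,5,9,10,11,12,13,14,15
r2: 9,9,9,9,9,9,9,9,9,10,10,10,10,10,10,10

steps = 7; useful = 71; efficiency = 71/112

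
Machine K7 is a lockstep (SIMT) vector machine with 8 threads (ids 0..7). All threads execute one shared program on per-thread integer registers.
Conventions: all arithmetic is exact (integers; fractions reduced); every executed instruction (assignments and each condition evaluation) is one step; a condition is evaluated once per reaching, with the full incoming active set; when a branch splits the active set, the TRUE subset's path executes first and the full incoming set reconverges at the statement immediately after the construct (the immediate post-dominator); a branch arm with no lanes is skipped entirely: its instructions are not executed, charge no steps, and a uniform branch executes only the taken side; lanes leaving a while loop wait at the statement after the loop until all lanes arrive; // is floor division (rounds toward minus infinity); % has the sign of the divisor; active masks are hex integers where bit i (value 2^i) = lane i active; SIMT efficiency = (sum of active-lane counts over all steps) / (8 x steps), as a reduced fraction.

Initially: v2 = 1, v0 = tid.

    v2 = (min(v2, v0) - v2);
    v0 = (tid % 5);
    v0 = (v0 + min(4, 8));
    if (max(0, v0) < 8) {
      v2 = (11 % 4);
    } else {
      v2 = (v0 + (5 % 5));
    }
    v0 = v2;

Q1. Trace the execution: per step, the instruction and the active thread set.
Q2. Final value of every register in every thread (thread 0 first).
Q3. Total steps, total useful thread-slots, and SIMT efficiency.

step 0: v2 <- (min(v2, v0) - v2)     0xff
step 1: v0 <- (tid % 5)              0xff
step 2: v0 <- (v0 + min(4, 8))       0xff
step 3: eval (max(0, v0) < 8)        0xff
step 4: v2 <- (11 % 4)               0xef
step 5: v2 <- (v0 + (5 % 5))         0x10
step 6: v0 <- v2                     0xff

Answer: 7 steps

v2: 3,3,3,3,8,3,3,3
v0: 3,3,3,3,8,3,3,3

steps = 7; useful = 48; efficiency = 48/56 = 6/7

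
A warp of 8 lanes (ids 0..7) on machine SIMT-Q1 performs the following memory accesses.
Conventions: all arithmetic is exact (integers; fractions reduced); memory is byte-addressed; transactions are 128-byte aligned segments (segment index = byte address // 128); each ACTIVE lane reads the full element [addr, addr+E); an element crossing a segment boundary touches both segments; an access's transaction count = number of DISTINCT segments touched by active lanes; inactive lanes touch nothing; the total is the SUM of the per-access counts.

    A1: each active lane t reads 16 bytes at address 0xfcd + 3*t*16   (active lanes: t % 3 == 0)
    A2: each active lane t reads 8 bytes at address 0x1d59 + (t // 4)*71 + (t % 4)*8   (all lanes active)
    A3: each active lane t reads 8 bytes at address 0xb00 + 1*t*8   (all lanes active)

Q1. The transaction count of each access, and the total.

A1: 3 transactions
A2: 2 transactions
A3: 1 transaction

Answer: 3,2,1; total 6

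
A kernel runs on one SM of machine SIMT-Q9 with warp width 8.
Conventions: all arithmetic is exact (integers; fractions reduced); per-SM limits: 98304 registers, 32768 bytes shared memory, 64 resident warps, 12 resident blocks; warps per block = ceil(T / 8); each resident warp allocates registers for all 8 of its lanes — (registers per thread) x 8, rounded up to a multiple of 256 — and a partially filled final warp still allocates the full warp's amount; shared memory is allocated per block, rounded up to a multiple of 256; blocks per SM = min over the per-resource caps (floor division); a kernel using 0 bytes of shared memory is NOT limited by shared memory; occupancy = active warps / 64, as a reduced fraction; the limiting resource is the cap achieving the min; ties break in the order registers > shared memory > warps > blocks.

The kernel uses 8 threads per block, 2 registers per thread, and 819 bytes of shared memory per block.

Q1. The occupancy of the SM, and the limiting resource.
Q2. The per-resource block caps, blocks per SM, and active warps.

Answer: occupancy 3/16, limited by blocks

registers: 384 blocks
shared memory: 32 blocks
warps: 64 blocks
blocks: 12 blocks

Answer: 12 blocks, 12 active warps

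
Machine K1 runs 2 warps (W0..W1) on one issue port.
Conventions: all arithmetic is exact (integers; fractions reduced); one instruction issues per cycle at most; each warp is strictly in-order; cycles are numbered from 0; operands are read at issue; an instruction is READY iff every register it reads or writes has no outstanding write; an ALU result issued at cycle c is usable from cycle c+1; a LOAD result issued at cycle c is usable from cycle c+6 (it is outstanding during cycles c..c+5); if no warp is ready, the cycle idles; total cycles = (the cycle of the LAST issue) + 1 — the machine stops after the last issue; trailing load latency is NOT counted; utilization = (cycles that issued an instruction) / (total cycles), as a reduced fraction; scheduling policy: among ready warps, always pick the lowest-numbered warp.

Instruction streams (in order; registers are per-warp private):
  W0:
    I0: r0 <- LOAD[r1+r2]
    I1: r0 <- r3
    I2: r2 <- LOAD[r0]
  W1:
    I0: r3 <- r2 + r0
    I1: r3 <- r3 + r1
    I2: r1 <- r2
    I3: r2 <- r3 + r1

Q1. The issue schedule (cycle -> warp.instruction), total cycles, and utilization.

cycle 0: W0.I0
cycle 1: W1.I0
cycle 2: W1.I1
cycle 3: W1.I2
cycle 4: W1.I3
cycle 5: idle
cycle 6: W0.I1
cycle 7: W0.I2

Answer: 8 cycles, utilization 7/8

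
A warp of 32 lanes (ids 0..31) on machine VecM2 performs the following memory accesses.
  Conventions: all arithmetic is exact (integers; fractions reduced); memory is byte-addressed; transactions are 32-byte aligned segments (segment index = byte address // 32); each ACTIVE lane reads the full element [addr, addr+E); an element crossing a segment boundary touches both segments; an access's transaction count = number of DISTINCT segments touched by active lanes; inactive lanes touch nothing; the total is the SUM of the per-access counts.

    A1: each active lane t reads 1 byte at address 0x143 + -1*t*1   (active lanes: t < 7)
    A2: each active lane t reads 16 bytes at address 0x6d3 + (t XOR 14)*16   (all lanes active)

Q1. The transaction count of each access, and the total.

A1: 2 transactions
A2: 17 transactions

Answer: 2,17; total 19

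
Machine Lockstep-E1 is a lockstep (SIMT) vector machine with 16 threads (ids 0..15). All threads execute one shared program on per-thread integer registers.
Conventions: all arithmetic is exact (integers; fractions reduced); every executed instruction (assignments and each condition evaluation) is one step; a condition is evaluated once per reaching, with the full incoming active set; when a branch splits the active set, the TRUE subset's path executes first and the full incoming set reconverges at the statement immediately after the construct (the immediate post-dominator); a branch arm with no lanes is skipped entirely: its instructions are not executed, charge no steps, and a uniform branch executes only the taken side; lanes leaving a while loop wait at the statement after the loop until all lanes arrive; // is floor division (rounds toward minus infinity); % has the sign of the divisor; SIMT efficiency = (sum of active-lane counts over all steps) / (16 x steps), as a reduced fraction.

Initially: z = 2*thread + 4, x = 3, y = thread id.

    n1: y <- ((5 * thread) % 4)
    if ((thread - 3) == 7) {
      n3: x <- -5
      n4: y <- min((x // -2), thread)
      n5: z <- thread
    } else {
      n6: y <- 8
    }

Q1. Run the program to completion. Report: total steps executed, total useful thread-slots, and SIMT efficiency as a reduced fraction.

Answer: 6 steps, 50 useful, 25/48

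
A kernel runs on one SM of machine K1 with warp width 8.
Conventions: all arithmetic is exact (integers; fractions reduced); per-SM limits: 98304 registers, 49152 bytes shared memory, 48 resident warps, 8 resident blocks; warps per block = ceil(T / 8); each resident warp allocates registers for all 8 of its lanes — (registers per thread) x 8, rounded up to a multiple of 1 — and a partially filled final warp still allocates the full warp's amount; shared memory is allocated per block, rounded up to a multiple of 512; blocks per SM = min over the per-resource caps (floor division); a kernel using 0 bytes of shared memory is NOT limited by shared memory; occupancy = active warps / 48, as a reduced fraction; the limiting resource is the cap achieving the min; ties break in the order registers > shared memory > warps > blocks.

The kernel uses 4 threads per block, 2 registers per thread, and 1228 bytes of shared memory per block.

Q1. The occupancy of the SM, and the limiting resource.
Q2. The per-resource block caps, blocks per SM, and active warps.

Answer: occupancy 1/6, limited by blocks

registers: 6144 blocks
shared memory: 32 blocks
warps: 48 blocks
blocks: 8 blocks

Answer: 8 blocks, 8 active warps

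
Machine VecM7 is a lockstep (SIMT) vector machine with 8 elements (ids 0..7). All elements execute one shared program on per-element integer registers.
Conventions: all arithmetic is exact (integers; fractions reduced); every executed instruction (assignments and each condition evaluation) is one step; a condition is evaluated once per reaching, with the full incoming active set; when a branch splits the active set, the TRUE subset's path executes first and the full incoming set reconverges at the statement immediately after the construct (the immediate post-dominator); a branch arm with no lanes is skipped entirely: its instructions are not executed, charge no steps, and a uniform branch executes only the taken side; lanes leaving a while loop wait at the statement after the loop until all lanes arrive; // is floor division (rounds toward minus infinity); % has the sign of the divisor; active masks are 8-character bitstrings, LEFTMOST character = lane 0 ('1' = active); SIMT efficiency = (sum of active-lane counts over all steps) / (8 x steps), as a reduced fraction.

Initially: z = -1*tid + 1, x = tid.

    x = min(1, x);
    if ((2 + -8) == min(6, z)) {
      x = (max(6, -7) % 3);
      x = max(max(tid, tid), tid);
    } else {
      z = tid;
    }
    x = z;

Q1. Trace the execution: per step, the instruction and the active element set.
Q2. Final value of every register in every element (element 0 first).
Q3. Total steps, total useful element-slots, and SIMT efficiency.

step 0: x <- min(1, x)               11111111
step 1: eval ((2 + -8) == min(6, z)) 11111111
step 2: x <- (max(6, -7) % 3)        00000001
step 3: x <- max(max(tid, tid), tid) 00000001
step 4: z <- tid                     11111110
step 5: x <- z                       11111111

Answer: 6 steps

z: 0,1,2,3,4,5,6,-6
x: 0,1,2,3,4,5,6,-6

steps = 6; useful = 33; efficiency = 33/48 = 11/16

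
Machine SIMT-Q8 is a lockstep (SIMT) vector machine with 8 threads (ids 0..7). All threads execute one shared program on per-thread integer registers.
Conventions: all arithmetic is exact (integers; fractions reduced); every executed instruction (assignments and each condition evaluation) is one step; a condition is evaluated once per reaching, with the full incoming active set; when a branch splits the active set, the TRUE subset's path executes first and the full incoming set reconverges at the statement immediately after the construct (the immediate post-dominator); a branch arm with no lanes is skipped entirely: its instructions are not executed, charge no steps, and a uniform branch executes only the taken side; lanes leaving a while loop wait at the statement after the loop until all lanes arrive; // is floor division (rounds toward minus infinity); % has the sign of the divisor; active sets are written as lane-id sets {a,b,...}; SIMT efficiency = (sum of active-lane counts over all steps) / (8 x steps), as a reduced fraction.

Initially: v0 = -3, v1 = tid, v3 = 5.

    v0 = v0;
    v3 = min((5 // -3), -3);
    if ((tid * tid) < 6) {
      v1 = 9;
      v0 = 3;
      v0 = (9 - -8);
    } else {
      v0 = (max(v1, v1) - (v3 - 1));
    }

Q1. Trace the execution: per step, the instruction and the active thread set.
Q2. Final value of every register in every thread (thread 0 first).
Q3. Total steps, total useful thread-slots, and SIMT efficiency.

step 0: v0 <- v0                     {0,1,2,3,4,5,6,7}
step 1: v3 <- min((5 // -3), -3)     {0,1,2,3,4,5,6,7}
step 2: eval ((tid * tid) < 6)       {0,1,2,3,4,5,6,7}
step 3: v1 <- 9                      {0,1,2}
step 4: v0 <- 3                      {0,1,2}
step 5: v0 <- (9 - -8)               {0,1,2}
step 6: v0 <- (max(v1, v1) - (v3 - 1)) {3,4,5,6,7}

Answer: 7 steps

v0: 17,17,17,7,8,9,10,11
v1: 9,9,9,3,4,5,6,7
v3: -3,-3,-3,-3,-3,-3,-3,-3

steps = 7; useful = 38; efficiency = 38/56 = 19/28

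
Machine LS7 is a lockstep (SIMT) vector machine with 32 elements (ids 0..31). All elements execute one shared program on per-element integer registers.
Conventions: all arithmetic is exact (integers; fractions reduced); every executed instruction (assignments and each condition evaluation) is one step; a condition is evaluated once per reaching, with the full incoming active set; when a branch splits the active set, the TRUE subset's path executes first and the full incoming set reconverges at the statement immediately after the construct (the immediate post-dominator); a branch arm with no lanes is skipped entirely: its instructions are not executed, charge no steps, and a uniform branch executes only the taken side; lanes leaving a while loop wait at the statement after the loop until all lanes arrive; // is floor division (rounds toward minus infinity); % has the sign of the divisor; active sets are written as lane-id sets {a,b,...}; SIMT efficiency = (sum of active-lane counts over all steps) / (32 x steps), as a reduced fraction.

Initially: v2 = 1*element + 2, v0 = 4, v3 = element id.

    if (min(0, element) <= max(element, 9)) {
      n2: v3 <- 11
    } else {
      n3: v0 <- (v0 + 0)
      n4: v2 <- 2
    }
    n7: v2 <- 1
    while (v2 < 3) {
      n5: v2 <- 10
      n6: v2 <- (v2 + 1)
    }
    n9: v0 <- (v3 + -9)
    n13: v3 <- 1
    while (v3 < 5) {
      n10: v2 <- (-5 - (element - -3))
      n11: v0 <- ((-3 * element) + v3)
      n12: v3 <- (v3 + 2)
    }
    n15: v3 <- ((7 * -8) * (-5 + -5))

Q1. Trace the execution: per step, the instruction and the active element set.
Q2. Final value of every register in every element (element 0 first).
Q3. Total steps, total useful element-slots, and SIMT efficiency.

step 0: eval (min(0, element) <= max(element, 9)) {0,1,2,3,4,5,6,7,8,9,10,11,12,13,14,15,16,17,18,19,20,21,22,23,24,25,26,27,28,29,30,31}
step 1: v3 <- 11                     {0,1,2,3,4,5,6,7,8,9,10,11,12,13,14,15,16,17,18,19,20,21,22,23,24,25,26,27,28,29,30,31}
step 2: v2 <- 1                      {0,1,2,3,4,5,6,7,8,9,10,11,12,13,14,15,16,17,18,19,20,21,22,23,24,25,26,27,28,29,30,31}
step 3: eval (v2 < 3)                {0,1,2,3,4,5,6,7,8,9,10,11,12,13,14,15,16,17,18,19,20,21,22,23,24,25,26,27,28,29,30,31}
step 4: v2 <- 10                     {0,1,2,3,4,5,6,7,8,9,10,11,12,13,14,15,16,17,18,19,20,21,22,23,24,25,26,27,28,29,30,31}
step 5: v2 <- (v2 + 1)               {0,1,2,3,4,5,6,7,8,9,10,11,12,13,14,15,16,17,18,19,20,21,22,23,24,25,26,27,28,29,30,31}
step 6: eval (v2 < 3)                {0,1,2,3,4,5,6,7,8,9,10,11,12,13,14,15,16,17,18,19,20,21,22,23,24,25,26,27,28,29,30,31}
step 7: v0 <- (v3 + -9)              {0,1,2,3,4,5,6,7,8,9,10,11,12,13,14,15,16,17,18,19,20,21,22,23,24,25,26,27,28,29,30,31}
step 8: v3 <- 1                      {0,1,2,3,4,5,6,7,8,9,10,11,12,13,14,15,16,17,18,19,20,21,22,23,24,25,26,27,28,29,30,31}
step 9: eval (v3 < 5)                {0,1,2,3,4,5,6,7,8,9,10,11,12,13,14,15,16,17,18,19,20,21,22,23,24,25,26,27,28,29,30,31}
step 10: v2 <- (-5 - (element - -3))  {0,1,2,3,4,5,6,7,8,9,10,11,12,13,14,15,16,17,18,19,20,21,22,23,24,25,26,27,28,29,30,31}
step 11: v0 <- ((-3 * element) + v3)  {0,1,2,3,4,5,6,7,8,9,10,11,12,13,14,15,16,17,18,19,20,21,22,23,24,25,26,27,28,29,30,31}
step 12: v3 <- (v3 + 2)               {0,1,2,3,4,5,6,7,8,9,10,11,12,13,14,15,16,17,18,19,20,21,22,23,24,25,26,27,28,29,30,31}
step 13: eval (v3 < 5)                {0,1,2,3,4,5,6,7,8,9,10,11,12,13,14,15,16,17,18,19,20,21,22,23,24,25,26,27,28,29,30,31}
step 14: v2 <- (-5 - (element - -3))  {0,1,2,3,4,5,6,7,8,9,10,11,12,13,14,15,16,17,18,19,20,21,22,23,24,25,26,27,28,29,30,31}
step 15: v0 <- ((-3 * element) + v3)  {0,1,2,3,4,5,6,7,8,9,10,11,12,13,14,15,16,17,18,19,20,21,22,23,24,25,26,27,28,29,30,31}
step 16: v3 <- (v3 + 2)               {0,1,2,3,4,5,6,7,8,9,10,11,12,13,14,15,16,17,18,19,20,21,22,23,24,25,26,27,28,29,30,31}
step 17: eval (v3 < 5)                {0,1,2,3,4,5,6,7,8,9,10,11,12,13,14,15,16,17,18,19,20,21,22,23,24,25,26,27,28,29,30,31}
step 18: v3 <- ((7 * -8) * (-5 + -5)) {0,1,2,3,4,5,6,7,8,9,10,11,12,13,14,15,16,17,18,19,20,21,22,23,24,25,26,27,28,29,30,31}

Answer: 19 steps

v2: -8,-9,-10,-11,-12,-13,-14,-15,-16,-17,-18,-19,-20,-21,-22,-23,-24,-25,-26,-27,-28,-29,-30,-31,-32,-33,-34,-35,-36,-37,-38,-39
v0: 3,0,-3,-6,-9,-12,-15,-18,-21,-24,-27,-30,-33,-36,-39,-42,-45,-48,-51,-54,-57,-60,-63,-66,-69,-72,-75,-78,-81,-84,-87,-90
v3: 560,560,560,560,560,560,560,560,560,560,560,560,560,560,560,560,560,560,560,560,560,560,560,560,560,560,560,560,560,560,560,560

steps = 19; useful = 608; efficiency = 608/608 = 1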